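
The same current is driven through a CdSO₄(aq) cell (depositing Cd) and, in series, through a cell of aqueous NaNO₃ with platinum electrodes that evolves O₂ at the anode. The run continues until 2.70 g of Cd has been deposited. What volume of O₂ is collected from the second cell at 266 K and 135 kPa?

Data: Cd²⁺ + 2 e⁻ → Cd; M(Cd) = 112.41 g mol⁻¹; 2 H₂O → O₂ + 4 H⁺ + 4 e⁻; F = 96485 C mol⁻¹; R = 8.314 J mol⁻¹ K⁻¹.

0.197 L

n(Cd) = 2.70 / 112.41 = 0.02402 mol, so n(e⁻) = 2 × 0.02402 = 0.04804 mol.
The cells are in series, so the same 0.04804 mol of electrons passes through the second cell.
2 H₂O → O₂ + 4 H⁺ + 4 e⁻ — 4 mol e⁻ per mol O₂, so n(O₂) = 0.04804/4 = 0.01201 mol.
V = nRT/P = (0.01201 × 8.314 × 266) / (135 × 10³) = 1.97 × 10⁻⁴ m³ = 0.197 L.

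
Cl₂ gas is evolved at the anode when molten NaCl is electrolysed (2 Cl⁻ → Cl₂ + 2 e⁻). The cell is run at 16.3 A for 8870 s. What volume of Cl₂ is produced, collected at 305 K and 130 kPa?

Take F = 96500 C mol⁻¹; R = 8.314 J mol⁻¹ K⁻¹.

14.6 L

Q = I·t = 16.30 A × 8870.0 s = 144600 C.
n(e⁻) = Q/F = 144600 / 96500 = 1.498 mol.
2 electrons are transferred per Cl₂ molecule, so n(Cl₂) = 1.498 / 2 = 0.7491 mol.
V = nRT/P = (0.7491 × 8.314 × 305) / (130 × 10³ Pa) = 0.0146 m³ = 14.6 L.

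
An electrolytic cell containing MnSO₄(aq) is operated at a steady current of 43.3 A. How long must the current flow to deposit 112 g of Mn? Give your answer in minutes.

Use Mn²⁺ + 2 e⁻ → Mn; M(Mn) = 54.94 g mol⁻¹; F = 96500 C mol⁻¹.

n(Mn) = m/M = 112 / 54.94 = 2.039 mol.
Each Mn atom requires 2 electrons, so n(e⁻) = 2 × 2.039 = 4.077 mol.
Q = n(e⁻)·F = 4.077 × 96500 = 393400 C.
t = Q/I = 393400 / 43.30 A = 9087 s = 151 min.

151 min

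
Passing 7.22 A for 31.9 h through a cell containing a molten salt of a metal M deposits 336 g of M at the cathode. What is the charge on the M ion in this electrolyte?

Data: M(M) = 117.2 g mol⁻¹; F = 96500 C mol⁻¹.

Q = I·t = 7.220 A × 114840 s = 829100 C, so n(e⁻) = 829100/96500 = 8.592 mol.
n(M) deposited = 336 / 117.2 = 2.867 mol.
Electrons per atom = n(e⁻)/n(M) = 8.592 / 2.867 = 3.00 ≈ 3, so the ion is M³⁺.

+3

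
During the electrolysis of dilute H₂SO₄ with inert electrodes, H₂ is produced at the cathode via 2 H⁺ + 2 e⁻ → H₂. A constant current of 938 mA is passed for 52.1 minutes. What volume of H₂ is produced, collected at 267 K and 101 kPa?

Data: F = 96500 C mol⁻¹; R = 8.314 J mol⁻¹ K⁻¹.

Q = I·t = 0.9380 A × 3126.0 s = 2932 C.
n(e⁻) = Q/F = 2932 / 96500 = 0.03039 mol.
2 electrons are transferred per H₂ molecule, so n(H₂) = 0.03039 / 2 = 0.01519 mol.
V = nRT/P = (0.01519 × 8.314 × 267) / (101 × 10³ Pa) = 3.34 × 10⁻⁴ m³ = 0.334 L.

0.334 L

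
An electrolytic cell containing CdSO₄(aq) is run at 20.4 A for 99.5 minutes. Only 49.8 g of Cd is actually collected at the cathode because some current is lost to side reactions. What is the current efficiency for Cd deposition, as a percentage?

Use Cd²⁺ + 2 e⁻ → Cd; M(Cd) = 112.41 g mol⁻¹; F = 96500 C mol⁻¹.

Q = I·t = 20.40 × 5970.0 = 121800 C; n(e⁻) = 121800/96500 = 1.262 mol.
Theoretical n(Cd) = n(e⁻)/2 = 0.6310 mol, i.e. m_theo = 0.6310 × 112.41 = 70.93 g.
Efficiency = m_actual / m_theo = 49.8 / 70.93 = 70.2 %.

70.2 %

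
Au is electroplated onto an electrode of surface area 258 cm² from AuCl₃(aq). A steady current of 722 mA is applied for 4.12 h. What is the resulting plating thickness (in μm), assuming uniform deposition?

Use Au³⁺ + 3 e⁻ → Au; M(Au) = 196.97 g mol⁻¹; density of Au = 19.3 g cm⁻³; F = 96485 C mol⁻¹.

14.6 μm

Q = I·t = 0.7220 × 14832 = 10710 C; n(e⁻) = 0.1110 mol.
n(Au) = n(e⁻)/3 = 0.03700 mol, so m = 0.03700 × 196.97 = 7.287 g.
Volume = m/ρ = 7.287 / 19.3 = 0.3776 cm³.
Thickness = V/A = 0.3776 / 258 = 0.00146 cm = 14.6 μm.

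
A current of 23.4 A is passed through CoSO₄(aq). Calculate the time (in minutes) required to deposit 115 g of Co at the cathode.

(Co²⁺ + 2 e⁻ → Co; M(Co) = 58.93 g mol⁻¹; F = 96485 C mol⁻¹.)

n(Co) = m/M = 115 / 58.93 = 1.951 mol.
Each Co atom requires 2 electrons, so n(e⁻) = 2 × 1.951 = 3.903 mol.
Q = n(e⁻)·F = 3.903 × 96485 = 376600 C.
t = Q/I = 376600 / 23.40 A = 16090 s = 268 min.

268 min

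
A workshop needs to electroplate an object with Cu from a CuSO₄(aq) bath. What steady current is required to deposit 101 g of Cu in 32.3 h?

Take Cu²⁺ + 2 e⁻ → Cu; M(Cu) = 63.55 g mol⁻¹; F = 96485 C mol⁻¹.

n(Cu) = 101 / 63.55 = 1.589 mol.
n(e⁻) = 2 × 1.589 = 3.179 mol.
Q = n(e⁻)·F = 3.179 × 96485 = 306700 C.
I = Q/t = 306700 / 116280 s = 2.64 A.

2.64 A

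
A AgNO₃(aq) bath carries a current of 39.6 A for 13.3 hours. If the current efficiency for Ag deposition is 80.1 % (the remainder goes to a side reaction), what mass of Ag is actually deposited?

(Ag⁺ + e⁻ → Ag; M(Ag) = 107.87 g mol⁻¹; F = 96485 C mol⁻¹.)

1700 g

Q = I·t = 39.60 × 47880 = 1896000 C.
n(e⁻) = 1896000/96485 = 19.65 mol; theoretically n(Ag) = 19.65/1 = 19.65 mol, m_theo = 2120 g.
At 80.1 % efficiency, m_actual = 0.801 × 2120 = 1700 g.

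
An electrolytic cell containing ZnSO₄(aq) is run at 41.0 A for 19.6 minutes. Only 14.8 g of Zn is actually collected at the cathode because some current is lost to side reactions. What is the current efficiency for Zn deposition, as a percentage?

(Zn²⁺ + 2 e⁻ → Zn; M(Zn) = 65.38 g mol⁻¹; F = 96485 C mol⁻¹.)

Q = I·t = 41.00 × 1176.0 = 48220 C; n(e⁻) = 48220/96485 = 0.4997 mol.
Theoretical n(Zn) = n(e⁻)/2 = 0.2499 mol, i.e. m_theo = 0.2499 × 65.38 = 16.34 g.
Efficiency = m_actual / m_theo = 14.8 / 16.34 = 90.6 %.

90.6 %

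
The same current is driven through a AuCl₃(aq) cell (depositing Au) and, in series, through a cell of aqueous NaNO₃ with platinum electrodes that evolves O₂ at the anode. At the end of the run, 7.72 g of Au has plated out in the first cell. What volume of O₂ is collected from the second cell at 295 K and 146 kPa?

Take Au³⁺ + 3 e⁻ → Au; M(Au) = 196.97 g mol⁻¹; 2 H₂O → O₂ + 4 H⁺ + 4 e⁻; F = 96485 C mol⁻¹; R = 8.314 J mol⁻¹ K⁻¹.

n(Au) = 7.72 / 196.97 = 0.03919 mol, so n(e⁻) = 3 × 0.03919 = 0.1176 mol.
The cells are in series, so the same 0.1176 mol of electrons passes through the second cell.
2 H₂O → O₂ + 4 H⁺ + 4 e⁻ — 4 mol e⁻ per mol O₂, so n(O₂) = 0.1176/4 = 0.02940 mol.
V = nRT/P = (0.02940 × 8.314 × 295) / (146 × 10³) = 4.94 × 10⁻⁴ m³ = 0.494 L.

0.494 L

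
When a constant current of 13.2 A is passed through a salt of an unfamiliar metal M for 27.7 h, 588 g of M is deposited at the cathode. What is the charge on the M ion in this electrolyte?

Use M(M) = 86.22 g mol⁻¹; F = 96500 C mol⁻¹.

Q = I·t = 13.20 A × 99720 s = 1316000 C, so n(e⁻) = 1316000/96500 = 13.64 mol.
n(M) deposited = 588 / 86.22 = 6.820 mol.
Electrons per atom = n(e⁻)/n(M) = 13.64 / 6.820 = 2.00 ≈ 2, so the ion is M²⁺.

+2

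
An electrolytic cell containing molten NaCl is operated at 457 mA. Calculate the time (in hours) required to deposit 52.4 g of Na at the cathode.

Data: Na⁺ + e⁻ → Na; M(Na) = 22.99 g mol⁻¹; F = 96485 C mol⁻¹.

134 h

n(Na) = m/M = 52.4 / 22.99 = 2.279 mol.
Each Na atom requires 1 electron, so n(e⁻) = 1 × 2.279 = 2.279 mol.
Q = n(e⁻)·F = 2.279 × 96485 = 219900 C.
t = Q/I = 219900 / 0.4570 A = 481200 s = 134 h.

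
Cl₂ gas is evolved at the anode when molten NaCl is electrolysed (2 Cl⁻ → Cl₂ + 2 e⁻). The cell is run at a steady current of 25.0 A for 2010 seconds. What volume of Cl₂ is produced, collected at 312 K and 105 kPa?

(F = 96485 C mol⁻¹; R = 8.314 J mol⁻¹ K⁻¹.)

Q = I·t = 25.00 A × 2010.0 s = 50250 C.
n(e⁻) = Q/F = 50250 / 96485 = 0.5208 mol.
2 electrons are transferred per Cl₂ molecule, so n(Cl₂) = 0.5208 / 2 = 0.2604 mol.
V = nRT/P = (0.2604 × 8.314 × 312) / (105 × 10³ Pa) = 0.00643 m³ = 6.43 L.

6.43 L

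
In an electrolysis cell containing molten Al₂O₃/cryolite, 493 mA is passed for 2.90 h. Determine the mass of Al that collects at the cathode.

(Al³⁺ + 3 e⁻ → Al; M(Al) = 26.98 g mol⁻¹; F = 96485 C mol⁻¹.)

0.480 g

Q = I·t = 0.4930 A × 10440 s = 5147 C.
n(e⁻) = Q/F = 5147 / 96485 = 0.05334 mol.
Al³⁺ + 3 e⁻ → Al, so n(Al) = n(e⁻)/3 = 0.01778 mol.
m = n·M = 0.01778 × 26.98 = 0.480 g.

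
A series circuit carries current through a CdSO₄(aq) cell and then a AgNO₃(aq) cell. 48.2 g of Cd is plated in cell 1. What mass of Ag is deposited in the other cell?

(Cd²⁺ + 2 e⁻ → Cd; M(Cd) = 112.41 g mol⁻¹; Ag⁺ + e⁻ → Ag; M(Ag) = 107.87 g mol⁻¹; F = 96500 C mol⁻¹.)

n(Cd) = 48.2 / 112.41 = 0.4288 mol.
Since Cd²⁺ + 2 e⁻ → Cd, n(e⁻) passed = 2 × 0.4288 = 0.8576 mol.
Cells in series carry the same charge, so the same 0.8576 mol of electrons passes through cell 2.
Ag⁺ + e⁻ → Ag, so n(Ag) = 0.8576 / 1 = 0.8576 mol.
m(Ag) = 0.8576 × 107.87 = 92.5 g.

92.5 g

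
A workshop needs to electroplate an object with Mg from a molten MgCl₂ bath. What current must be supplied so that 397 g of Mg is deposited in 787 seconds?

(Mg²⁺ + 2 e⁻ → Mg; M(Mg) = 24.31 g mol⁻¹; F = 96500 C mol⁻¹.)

4000 A

n(Mg) = 397 / 24.31 = 16.33 mol.
n(e⁻) = 2 × 16.33 = 32.66 mol.
Q = n(e⁻)·F = 32.66 × 96500 = 3152000 C.
I = Q/t = 3152000 / 787.00 s = 4000 A.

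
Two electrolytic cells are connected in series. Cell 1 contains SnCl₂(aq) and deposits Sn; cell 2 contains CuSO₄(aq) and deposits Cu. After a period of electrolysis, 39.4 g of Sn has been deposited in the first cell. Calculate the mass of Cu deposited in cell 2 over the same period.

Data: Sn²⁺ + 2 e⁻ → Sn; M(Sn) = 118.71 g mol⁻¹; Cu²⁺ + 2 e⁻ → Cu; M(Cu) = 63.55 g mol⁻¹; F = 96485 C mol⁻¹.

21.1 g

n(Sn) = 39.4 / 118.71 = 0.3319 mol.
Since Sn²⁺ + 2 e⁻ → Sn, n(e⁻) passed = 2 × 0.3319 = 0.6638 mol.
Cells in series carry the same charge, so the same 0.6638 mol of electrons passes through cell 2.
Cu²⁺ + 2 e⁻ → Cu, so n(Cu) = 0.6638 / 2 = 0.3319 mol.
m(Cu) = 0.3319 × 63.55 = 21.1 g.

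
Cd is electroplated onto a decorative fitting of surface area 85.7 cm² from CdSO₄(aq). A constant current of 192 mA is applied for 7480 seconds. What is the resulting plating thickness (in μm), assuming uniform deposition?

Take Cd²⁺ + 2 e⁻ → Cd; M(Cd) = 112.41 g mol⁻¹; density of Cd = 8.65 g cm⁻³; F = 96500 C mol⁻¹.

11.3 μm

Q = I·t = 0.1920 × 7480.0 = 1436 C; n(e⁻) = 0.01488 mol.
n(Cd) = n(e⁻)/2 = 0.007441 mol, so m = 0.007441 × 112.41 = 0.8365 g.
Volume = m/ρ = 0.8365 / 8.65 = 0.09670 cm³.
Thickness = V/A = 0.09670 / 85.7 = 0.00113 cm = 11.3 μm.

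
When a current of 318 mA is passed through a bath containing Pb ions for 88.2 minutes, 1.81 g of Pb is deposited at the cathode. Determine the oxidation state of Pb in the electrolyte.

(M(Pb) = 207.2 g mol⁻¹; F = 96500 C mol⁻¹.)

+2

Q = I·t = 0.3180 A × 5292.0 s = 1683 C, so n(e⁻) = 1683/96500 = 0.01744 mol.
n(Pb) deposited = 1.81 / 207.2 = 0.008736 mol.
Electrons per atom = n(e⁻)/n(Pb) = 0.01744 / 0.008736 = 2.00 ≈ 2, so the ion is Pb²⁺.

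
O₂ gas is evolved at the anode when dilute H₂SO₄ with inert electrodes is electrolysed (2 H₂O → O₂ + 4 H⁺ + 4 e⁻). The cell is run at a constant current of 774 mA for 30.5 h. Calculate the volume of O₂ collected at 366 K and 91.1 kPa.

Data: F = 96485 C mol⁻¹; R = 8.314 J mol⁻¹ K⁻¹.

7.36 L

Q = I·t = 0.7740 A × 109800 s = 84990 C.
n(e⁻) = Q/F = 84990 / 96485 = 0.8808 mol.
4 electrons are transferred per O₂ molecule, so n(O₂) = 0.8808 / 4 = 0.2202 mol.
V = nRT/P = (0.2202 × 8.314 × 366) / (91.1 × 10³ Pa) = 0.00736 m³ = 7.36 L.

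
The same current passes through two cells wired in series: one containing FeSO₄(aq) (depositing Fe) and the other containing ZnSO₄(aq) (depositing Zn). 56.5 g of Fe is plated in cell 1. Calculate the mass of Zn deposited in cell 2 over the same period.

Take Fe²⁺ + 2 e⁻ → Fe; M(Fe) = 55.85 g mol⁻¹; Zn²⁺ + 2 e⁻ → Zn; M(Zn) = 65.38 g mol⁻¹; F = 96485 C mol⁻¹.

66.1 g

n(Fe) = 56.5 / 55.85 = 1.012 mol.
Since Fe²⁺ + 2 e⁻ → Fe, n(e⁻) passed = 2 × 1.012 = 2.023 mol.
Cells in series carry the same charge, so the same 2.023 mol of electrons passes through cell 2.
Zn²⁺ + 2 e⁻ → Zn, so n(Zn) = 2.023 / 2 = 1.012 mol.
m(Zn) = 1.012 × 65.38 = 66.1 g.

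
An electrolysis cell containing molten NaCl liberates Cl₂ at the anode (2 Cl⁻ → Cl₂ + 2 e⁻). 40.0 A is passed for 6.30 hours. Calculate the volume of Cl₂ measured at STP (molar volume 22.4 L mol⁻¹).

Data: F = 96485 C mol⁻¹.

Q = I·t = 40.00 A × 22680 s = 907200 C.
n(e⁻) = Q/F = 907200 / 96485 = 9.402 mol.
2 electrons are transferred per Cl₂ molecule, so n(Cl₂) = 9.402 / 2 = 4.701 mol.
V = n × V_m = 4.701 × 22.4 = 105 L.

105 L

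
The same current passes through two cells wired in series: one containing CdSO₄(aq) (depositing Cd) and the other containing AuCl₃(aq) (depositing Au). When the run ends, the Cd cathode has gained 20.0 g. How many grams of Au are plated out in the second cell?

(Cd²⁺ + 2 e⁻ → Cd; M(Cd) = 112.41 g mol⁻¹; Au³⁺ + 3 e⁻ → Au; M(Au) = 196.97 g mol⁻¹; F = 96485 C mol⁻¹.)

23.4 g

n(Cd) = 20.0 / 112.41 = 0.1779 mol.
Since Cd²⁺ + 2 e⁻ → Cd, n(e⁻) passed = 2 × 0.1779 = 0.3558 mol.
Cells in series carry the same charge, so the same 0.3558 mol of electrons passes through cell 2.
Au³⁺ + 3 e⁻ → Au, so n(Au) = 0.3558 / 3 = 0.1186 mol.
m(Au) = 0.1186 × 196.97 = 23.4 g.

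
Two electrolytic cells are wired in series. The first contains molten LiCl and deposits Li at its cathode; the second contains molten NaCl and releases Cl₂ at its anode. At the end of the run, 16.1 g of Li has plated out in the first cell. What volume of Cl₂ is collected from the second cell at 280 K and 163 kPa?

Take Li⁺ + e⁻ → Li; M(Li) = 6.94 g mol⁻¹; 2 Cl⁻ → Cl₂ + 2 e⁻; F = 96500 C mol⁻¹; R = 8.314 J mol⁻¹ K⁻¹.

16.6 L

n(Li) = 16.1 / 6.94 = 2.320 mol, so n(e⁻) = 1 × 2.320 = 2.320 mol.
The cells are in series, so the same 2.320 mol of electrons passes through the second cell.
2 Cl⁻ → Cl₂ + 2 e⁻ — 2 mol e⁻ per mol Cl₂, so n(Cl₂) = 2.320/2 = 1.160 mol.
V = nRT/P = (1.160 × 8.314 × 280) / (163 × 10³) = 0.0166 m³ = 16.6 L.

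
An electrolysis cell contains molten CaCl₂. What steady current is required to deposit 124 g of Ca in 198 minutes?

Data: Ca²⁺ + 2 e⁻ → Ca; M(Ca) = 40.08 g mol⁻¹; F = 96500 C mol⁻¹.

50.3 A

n(Ca) = 124 / 40.08 = 3.094 mol.
n(e⁻) = 2 × 3.094 = 6.188 mol.
Q = n(e⁻)·F = 6.188 × 96500 = 597100 C.
I = Q/t = 597100 / 11880 s = 50.3 A.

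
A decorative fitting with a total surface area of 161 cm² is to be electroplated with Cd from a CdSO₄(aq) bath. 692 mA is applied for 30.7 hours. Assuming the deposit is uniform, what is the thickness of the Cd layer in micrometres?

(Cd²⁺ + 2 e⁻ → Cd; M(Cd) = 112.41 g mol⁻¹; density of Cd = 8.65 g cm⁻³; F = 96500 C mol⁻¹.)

320 μm

Q = I·t = 0.6920 × 110520 = 76480 C; n(e⁻) = 0.7925 mol.
n(Cd) = n(e⁻)/2 = 0.3963 mol, so m = 0.3963 × 112.41 = 44.54 g.
Volume = m/ρ = 44.54 / 8.65 = 5.150 cm³.
Thickness = V/A = 5.150 / 161 = 0.0320 cm = 320 μm.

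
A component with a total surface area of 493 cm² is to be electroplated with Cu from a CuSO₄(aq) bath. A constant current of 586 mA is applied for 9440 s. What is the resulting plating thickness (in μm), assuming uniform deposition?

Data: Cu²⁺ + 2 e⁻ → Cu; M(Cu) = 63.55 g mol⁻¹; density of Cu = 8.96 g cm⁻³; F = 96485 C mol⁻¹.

Q = I·t = 0.5860 × 9440.0 = 5532 C; n(e⁻) = 0.05733 mol.
n(Cu) = n(e⁻)/2 = 0.02867 mol, so m = 0.02867 × 63.55 = 1.822 g.
Volume = m/ρ = 1.822 / 8.96 = 0.2033 cm³.
Thickness = V/A = 0.2033 / 493 = 4.12 × 10⁻⁴ cm = 4.12 μm.

4.12 μm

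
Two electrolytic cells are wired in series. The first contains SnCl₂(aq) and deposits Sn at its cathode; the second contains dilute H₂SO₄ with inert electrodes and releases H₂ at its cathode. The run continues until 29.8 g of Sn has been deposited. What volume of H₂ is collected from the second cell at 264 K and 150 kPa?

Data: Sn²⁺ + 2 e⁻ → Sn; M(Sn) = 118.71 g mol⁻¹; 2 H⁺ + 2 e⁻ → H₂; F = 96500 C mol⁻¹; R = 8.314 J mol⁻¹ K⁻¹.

n(Sn) = 29.8 / 118.71 = 0.2510 mol, so n(e⁻) = 2 × 0.2510 = 0.5021 mol.
The cells are in series, so the same 0.5021 mol of electrons passes through the second cell.
2 H⁺ + 2 e⁻ → H₂ — 2 mol e⁻ per mol H₂, so n(H₂) = 0.5021/2 = 0.2510 mol.
V = nRT/P = (0.2510 × 8.314 × 264) / (150 × 10³) = 0.00367 m³ = 3.67 L.

3.67 L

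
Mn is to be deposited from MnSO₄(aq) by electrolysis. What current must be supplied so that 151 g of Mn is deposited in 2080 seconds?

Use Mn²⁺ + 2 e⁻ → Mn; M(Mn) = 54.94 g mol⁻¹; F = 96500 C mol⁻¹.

n(Mn) = 151 / 54.94 = 2.748 mol.
n(e⁻) = 2 × 2.748 = 5.497 mol.
Q = n(e⁻)·F = 5.497 × 96500 = 530500 C.
I = Q/t = 530500 / 2080.0 s = 255 A.

255 A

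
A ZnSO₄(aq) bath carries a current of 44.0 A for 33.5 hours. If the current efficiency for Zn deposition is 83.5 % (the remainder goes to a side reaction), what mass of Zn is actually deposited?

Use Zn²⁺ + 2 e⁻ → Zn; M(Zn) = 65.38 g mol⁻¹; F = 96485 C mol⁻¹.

1500 g

Q = I·t = 44.00 × 120600 = 5306000 C.
n(e⁻) = 5306000/96485 = 55.00 mol; theoretically n(Zn) = 55.00/2 = 27.50 mol, m_theo = 1798 g.
At 83.5 % efficiency, m_actual = 0.835 × 1798 = 1500 g.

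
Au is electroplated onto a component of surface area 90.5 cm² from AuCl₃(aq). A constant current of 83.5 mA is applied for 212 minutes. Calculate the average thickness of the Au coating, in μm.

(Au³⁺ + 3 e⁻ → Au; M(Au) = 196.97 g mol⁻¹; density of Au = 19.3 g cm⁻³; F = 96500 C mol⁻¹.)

Q = I·t = 0.08350 × 12720 = 1062 C; n(e⁻) = 0.01101 mol.
n(Au) = n(e⁻)/3 = 0.003669 mol, so m = 0.003669 × 196.97 = 0.7226 g.
Volume = m/ρ = 0.7226 / 19.3 = 0.03744 cm³.
Thickness = V/A = 0.03744 / 90.5 = 4.14 × 10⁻⁴ cm = 4.14 μm.

4.14 μm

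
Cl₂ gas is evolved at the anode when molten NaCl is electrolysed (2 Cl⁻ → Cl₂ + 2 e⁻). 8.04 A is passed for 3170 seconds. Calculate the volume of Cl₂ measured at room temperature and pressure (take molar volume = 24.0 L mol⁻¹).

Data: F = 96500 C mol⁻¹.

3.17 L

Q = I·t = 8.040 A × 3170.0 s = 25490 C.
n(e⁻) = Q/F = 25490 / 96500 = 0.2641 mol.
2 electrons are transferred per Cl₂ molecule, so n(Cl₂) = 0.2641 / 2 = 0.1321 mol.
V = n × V_m = 0.1321 × 24.0 = 3.17 L.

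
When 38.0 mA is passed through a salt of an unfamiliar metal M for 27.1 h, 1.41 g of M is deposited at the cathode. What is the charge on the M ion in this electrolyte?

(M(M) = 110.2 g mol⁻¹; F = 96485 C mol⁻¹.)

+3

Q = I·t = 0.03800 A × 97560 s = 3707 C, so n(e⁻) = 3707/96485 = 0.03842 mol.
n(M) deposited = 1.41 / 110.2 = 0.01279 mol.
Electrons per atom = n(e⁻)/n(M) = 0.03842 / 0.01279 = 3.00 ≈ 3, so the ion is M³⁺.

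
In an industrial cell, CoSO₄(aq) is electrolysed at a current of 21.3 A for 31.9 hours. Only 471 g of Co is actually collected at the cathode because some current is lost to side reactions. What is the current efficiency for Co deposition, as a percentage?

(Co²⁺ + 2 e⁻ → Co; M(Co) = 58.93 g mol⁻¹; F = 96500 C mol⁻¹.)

Q = I·t = 21.30 × 114840 = 2446000 C; n(e⁻) = 2446000/96500 = 25.35 mol.
Theoretical n(Co) = n(e⁻)/2 = 12.67 mol, i.e. m_theo = 12.67 × 58.93 = 746.9 g.
Efficiency = m_actual / m_theo = 471 / 746.9 = 63.1 %.

63.1 %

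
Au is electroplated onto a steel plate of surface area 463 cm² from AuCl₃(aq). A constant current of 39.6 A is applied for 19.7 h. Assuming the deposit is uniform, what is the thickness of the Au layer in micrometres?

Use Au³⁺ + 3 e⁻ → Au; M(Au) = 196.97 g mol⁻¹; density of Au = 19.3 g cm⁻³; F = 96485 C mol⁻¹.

2140 μm

Q = I·t = 39.60 × 70920 = 2808000 C; n(e⁻) = 29.11 mol.
n(Au) = n(e⁻)/3 = 9.702 mol, so m = 9.702 × 196.97 = 1911 g.
Volume = m/ρ = 1911 / 19.3 = 99.02 cm³.
Thickness = V/A = 99.02 / 463 = 0.214 cm = 2140 μm.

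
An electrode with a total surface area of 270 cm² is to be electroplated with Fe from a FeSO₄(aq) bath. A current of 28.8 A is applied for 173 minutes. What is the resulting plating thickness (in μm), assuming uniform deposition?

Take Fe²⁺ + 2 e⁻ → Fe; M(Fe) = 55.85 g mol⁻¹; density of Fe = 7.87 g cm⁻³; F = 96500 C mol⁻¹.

407 μm

Q = I·t = 28.80 × 10380 = 298900 C; n(e⁻) = 3.098 mol.
n(Fe) = n(e⁻)/2 = 1.549 mol, so m = 1.549 × 55.85 = 86.51 g.
Volume = m/ρ = 86.51 / 7.87 = 10.99 cm³.
Thickness = V/A = 10.99 / 270 = 0.0407 cm = 407 μm.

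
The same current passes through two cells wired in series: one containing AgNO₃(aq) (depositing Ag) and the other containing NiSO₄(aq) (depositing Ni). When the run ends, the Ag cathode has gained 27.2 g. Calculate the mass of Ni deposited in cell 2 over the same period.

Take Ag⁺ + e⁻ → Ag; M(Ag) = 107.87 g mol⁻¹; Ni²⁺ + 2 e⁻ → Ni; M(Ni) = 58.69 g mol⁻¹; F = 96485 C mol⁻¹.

n(Ag) = 27.2 / 107.87 = 0.2522 mol.
Since Ag⁺ + e⁻ → Ag, n(e⁻) passed = 1 × 0.2522 = 0.2522 mol.
Cells in series carry the same charge, so the same 0.2522 mol of electrons passes through cell 2.
Ni²⁺ + 2 e⁻ → Ni, so n(Ni) = 0.2522 / 2 = 0.1261 mol.
m(Ni) = 0.1261 × 58.69 = 7.40 g.

7.40 g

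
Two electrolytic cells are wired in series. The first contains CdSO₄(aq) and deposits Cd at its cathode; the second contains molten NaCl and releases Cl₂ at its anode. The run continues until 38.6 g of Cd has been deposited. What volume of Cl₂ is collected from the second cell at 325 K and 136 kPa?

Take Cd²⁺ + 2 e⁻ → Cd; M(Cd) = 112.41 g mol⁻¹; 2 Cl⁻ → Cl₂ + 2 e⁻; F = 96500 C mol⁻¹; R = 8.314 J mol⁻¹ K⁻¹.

n(Cd) = 38.6 / 112.41 = 0.3434 mol, so n(e⁻) = 2 × 0.3434 = 0.6868 mol.
The cells are in series, so the same 0.6868 mol of electrons passes through the second cell.
2 Cl⁻ → Cl₂ + 2 e⁻ — 2 mol e⁻ per mol Cl₂, so n(Cl₂) = 0.6868/2 = 0.3434 mol.
V = nRT/P = (0.3434 × 8.314 × 325) / (136 × 10³) = 0.00682 m³ = 6.82 L.

6.82 L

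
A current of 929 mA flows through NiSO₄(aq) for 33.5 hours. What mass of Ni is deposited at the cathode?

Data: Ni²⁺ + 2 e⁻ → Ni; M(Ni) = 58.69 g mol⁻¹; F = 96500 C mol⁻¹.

34.1 g

Q = I·t = 0.9290 A × 120600 s = 112000 C.
n(e⁻) = Q/F = 112000 / 96500 = 1.161 mol.
Ni²⁺ + 2 e⁻ → Ni, so n(Ni) = n(e⁻)/2 = 0.5805 mol.
m = n·M = 0.5805 × 58.69 = 34.1 g.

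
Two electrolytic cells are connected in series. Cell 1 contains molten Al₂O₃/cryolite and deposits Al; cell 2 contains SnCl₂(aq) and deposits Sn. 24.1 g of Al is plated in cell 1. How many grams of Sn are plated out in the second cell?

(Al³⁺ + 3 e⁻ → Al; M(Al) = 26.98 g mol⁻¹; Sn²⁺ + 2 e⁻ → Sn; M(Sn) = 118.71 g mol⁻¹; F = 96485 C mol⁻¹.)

n(Al) = 24.1 / 26.98 = 0.8933 mol.
Since Al³⁺ + 3 e⁻ → Al, n(e⁻) passed = 3 × 0.8933 = 2.680 mol.
Cells in series carry the same charge, so the same 2.680 mol of electrons passes through cell 2.
Sn²⁺ + 2 e⁻ → Sn, so n(Sn) = 2.680 / 2 = 1.340 mol.
m(Sn) = 1.340 × 118.71 = 159 g.

159 g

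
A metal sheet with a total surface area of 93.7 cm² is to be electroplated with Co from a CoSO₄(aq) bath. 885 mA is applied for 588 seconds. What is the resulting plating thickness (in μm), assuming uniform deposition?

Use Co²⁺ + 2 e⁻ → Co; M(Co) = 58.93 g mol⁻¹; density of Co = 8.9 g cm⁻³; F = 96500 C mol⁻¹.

Q = I·t = 0.8850 × 588.00 = 520.4 C; n(e⁻) = 0.005393 mol.
n(Co) = n(e⁻)/2 = 0.002696 mol, so m = 0.002696 × 58.93 = 0.1589 g.
Volume = m/ρ = 0.1589 / 8.9 = 0.01785 cm³.
Thickness = V/A = 0.01785 / 93.7 = 1.91 × 10⁻⁴ cm = 1.91 μm.

1.91 μm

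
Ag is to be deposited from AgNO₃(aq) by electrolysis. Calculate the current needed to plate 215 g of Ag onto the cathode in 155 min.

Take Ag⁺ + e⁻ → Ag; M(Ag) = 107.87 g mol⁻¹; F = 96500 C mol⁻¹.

20.7 A

n(Ag) = 215 / 107.87 = 1.993 mol.
n(e⁻) = 1 × 1.993 = 1.993 mol.
Q = n(e⁻)·F = 1.993 × 96500 = 192300 C.
I = Q/t = 192300 / 9300.0 s = 20.7 A.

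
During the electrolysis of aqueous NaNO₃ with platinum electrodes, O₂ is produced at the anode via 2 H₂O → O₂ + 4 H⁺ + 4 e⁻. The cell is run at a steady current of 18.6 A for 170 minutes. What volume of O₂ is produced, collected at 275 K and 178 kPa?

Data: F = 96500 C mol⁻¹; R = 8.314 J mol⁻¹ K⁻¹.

6.31 L

Q = I·t = 18.60 A × 10200 s = 189700 C.
n(e⁻) = Q/F = 189700 / 96500 = 1.966 mol.
4 electrons are transferred per O₂ molecule, so n(O₂) = 1.966 / 4 = 0.4915 mol.
V = nRT/P = (0.4915 × 8.314 × 275) / (178 × 10³ Pa) = 0.00631 m³ = 6.31 L.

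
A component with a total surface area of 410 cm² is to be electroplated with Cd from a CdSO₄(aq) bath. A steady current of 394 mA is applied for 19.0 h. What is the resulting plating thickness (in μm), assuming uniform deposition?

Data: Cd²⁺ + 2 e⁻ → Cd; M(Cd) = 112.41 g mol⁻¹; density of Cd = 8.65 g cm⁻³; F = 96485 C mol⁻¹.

44.3 μm

Q = I·t = 0.3940 × 68400 = 26950 C; n(e⁻) = 0.2793 mol.
n(Cd) = n(e⁻)/2 = 0.1397 mol, so m = 0.1397 × 112.41 = 15.70 g.
Volume = m/ρ = 15.70 / 8.65 = 1.815 cm³.
Thickness = V/A = 1.815 / 410 = 0.00443 cm = 44.3 μm.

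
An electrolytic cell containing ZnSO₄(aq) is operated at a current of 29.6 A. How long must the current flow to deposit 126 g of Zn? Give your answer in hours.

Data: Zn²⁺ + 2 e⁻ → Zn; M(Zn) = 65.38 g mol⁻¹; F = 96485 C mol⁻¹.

3.49 h

n(Zn) = m/M = 126 / 65.38 = 1.927 mol.
Each Zn atom requires 2 electrons, so n(e⁻) = 2 × 1.927 = 3.854 mol.
Q = n(e⁻)·F = 3.854 × 96485 = 371900 C.
t = Q/I = 371900 / 29.60 A = 12560 s = 3.49 h.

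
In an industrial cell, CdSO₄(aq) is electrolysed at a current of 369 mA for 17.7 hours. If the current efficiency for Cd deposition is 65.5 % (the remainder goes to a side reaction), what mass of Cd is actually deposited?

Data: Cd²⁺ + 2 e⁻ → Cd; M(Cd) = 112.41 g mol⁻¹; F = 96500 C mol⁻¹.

8.97 g

Q = I·t = 0.3690 × 63720 = 23510 C.
n(e⁻) = 23510/96500 = 0.2437 mol; theoretically n(Cd) = 0.2437/2 = 0.1218 mol, m_theo = 13.69 g.
At 65.5 % efficiency, m_actual = 0.655 × 13.69 = 8.97 g.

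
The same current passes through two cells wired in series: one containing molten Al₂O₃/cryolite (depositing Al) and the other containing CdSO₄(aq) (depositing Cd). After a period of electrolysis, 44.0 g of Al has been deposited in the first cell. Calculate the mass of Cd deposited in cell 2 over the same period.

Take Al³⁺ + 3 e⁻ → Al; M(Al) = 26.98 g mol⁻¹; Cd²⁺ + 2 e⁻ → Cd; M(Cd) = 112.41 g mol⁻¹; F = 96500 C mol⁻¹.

n(Al) = 44.0 / 26.98 = 1.631 mol.
Since Al³⁺ + 3 e⁻ → Al, n(e⁻) passed = 3 × 1.631 = 4.893 mol.
Cells in series carry the same charge, so the same 4.893 mol of electrons passes through cell 2.
Cd²⁺ + 2 e⁻ → Cd, so n(Cd) = 4.893 / 2 = 2.446 mol.
m(Cd) = 2.446 × 112.41 = 275 g.

275 g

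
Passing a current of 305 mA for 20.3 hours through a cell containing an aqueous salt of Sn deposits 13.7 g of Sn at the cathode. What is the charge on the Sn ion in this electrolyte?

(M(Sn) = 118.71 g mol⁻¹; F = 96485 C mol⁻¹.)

Q = I·t = 0.3050 A × 73080 s = 22290 C, so n(e⁻) = 22290/96485 = 0.2310 mol.
n(Sn) deposited = 13.7 / 118.71 = 0.1154 mol.
Electrons per atom = n(e⁻)/n(Sn) = 0.2310 / 0.1154 = 2.00 ≈ 2, so the ion is Sn²⁺.

+2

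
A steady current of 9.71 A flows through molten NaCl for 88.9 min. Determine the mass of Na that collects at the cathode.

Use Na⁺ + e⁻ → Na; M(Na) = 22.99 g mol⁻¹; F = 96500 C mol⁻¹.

Q = I·t = 9.710 A × 5334.0 s = 51790 C.
n(e⁻) = Q/F = 51790 / 96500 = 0.5367 mol.
Na⁺ + e⁻ → Na, so n(Na) = n(e⁻)/1 = 0.5367 mol.
m = n·M = 0.5367 × 22.99 = 12.3 g.

12.3 g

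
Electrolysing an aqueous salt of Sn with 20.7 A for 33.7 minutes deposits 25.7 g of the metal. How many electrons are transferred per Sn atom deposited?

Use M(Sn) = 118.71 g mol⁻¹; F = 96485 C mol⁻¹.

2

Q = I·t = 20.70 A × 2022.0 s = 41860 C, so n(e⁻) = 41860/96485 = 0.4338 mol.
n(Sn) deposited = 25.7 / 118.71 = 0.2165 mol.
Electrons per atom = n(e⁻)/n(Sn) = 0.4338 / 0.2165 = 2.00 ≈ 2, so the ion is Sn²⁺.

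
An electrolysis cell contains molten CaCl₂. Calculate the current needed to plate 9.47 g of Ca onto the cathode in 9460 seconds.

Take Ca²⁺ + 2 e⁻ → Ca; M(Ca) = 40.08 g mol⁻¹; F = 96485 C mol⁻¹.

n(Ca) = 9.47 / 40.08 = 0.2363 mol.
n(e⁻) = 2 × 0.2363 = 0.4726 mol.
Q = n(e⁻)·F = 0.4726 × 96485 = 45590 C.
I = Q/t = 45590 / 9460.0 s = 4.82 A.

4.82 A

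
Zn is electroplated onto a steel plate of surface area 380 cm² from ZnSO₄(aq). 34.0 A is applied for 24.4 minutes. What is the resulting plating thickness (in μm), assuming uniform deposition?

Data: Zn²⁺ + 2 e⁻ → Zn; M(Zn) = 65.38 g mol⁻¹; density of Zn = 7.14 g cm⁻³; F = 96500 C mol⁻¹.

Q = I·t = 34.00 × 1464.0 = 49780 C; n(e⁻) = 0.5158 mol.
n(Zn) = n(e⁻)/2 = 0.2579 mol, so m = 0.2579 × 65.38 = 16.86 g.
Volume = m/ρ = 16.86 / 7.14 = 2.362 cm³.
Thickness = V/A = 2.362 / 380 = 0.00621 cm = 62.1 μm.

62.1 μm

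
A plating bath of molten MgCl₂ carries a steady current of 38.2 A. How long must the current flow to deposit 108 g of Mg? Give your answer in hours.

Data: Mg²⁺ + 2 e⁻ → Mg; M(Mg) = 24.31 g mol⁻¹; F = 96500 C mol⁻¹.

6.23 h

n(Mg) = m/M = 108 / 24.31 = 4.443 mol.
Each Mg atom requires 2 electrons, so n(e⁻) = 2 × 4.443 = 8.885 mol.
Q = n(e⁻)·F = 8.885 × 96500 = 857400 C.
t = Q/I = 857400 / 38.20 A = 22450 s = 6.23 h.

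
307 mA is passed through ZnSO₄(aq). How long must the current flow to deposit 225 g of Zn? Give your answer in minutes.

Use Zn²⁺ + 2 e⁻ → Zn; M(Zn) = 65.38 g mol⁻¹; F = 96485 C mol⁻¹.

n(Zn) = m/M = 225 / 65.38 = 3.441 mol.
Each Zn atom requires 2 electrons, so n(e⁻) = 2 × 3.441 = 6.883 mol.
Q = n(e⁻)·F = 6.883 × 96485 = 664100 C.
t = Q/I = 664100 / 0.3070 A = 2163000 s = 36100 min.

36100 min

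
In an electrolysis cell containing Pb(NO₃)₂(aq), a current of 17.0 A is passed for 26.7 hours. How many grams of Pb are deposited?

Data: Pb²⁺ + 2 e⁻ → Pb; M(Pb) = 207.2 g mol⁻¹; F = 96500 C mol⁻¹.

Q = I·t = 17.00 A × 96120 s = 1634000 C.
n(e⁻) = Q/F = 1634000 / 96500 = 16.93 mol.
Pb²⁺ + 2 e⁻ → Pb, so n(Pb) = n(e⁻)/2 = 8.467 mol.
m = n·M = 8.467 × 207.2 = 1750 g.

1750 g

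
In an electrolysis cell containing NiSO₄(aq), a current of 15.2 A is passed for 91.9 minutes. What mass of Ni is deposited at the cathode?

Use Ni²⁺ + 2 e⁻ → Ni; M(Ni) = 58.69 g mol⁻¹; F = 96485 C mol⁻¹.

Q = I·t = 15.20 A × 5514.0 s = 83810 C.
n(e⁻) = Q/F = 83810 / 96485 = 0.8687 mol.
Ni²⁺ + 2 e⁻ → Ni, so n(Ni) = n(e⁻)/2 = 0.4343 mol.
m = n·M = 0.4343 × 58.69 = 25.5 g.

25.5 g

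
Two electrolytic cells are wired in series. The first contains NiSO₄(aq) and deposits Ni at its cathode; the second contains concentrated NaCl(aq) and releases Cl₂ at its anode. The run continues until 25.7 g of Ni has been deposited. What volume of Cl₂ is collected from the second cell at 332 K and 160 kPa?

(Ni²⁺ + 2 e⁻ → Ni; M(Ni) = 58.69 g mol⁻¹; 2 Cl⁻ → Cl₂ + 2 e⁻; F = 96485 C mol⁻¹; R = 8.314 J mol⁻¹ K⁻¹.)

n(Ni) = 25.7 / 58.69 = 0.4379 mol, so n(e⁻) = 2 × 0.4379 = 0.8758 mol.
The cells are in series, so the same 0.8758 mol of electrons passes through the second cell.
2 Cl⁻ → Cl₂ + 2 e⁻ — 2 mol e⁻ per mol Cl₂, so n(Cl₂) = 0.8758/2 = 0.4379 mol.
V = nRT/P = (0.4379 × 8.314 × 332) / (160 × 10³) = 0.00755 m³ = 7.55 L.

7.55 L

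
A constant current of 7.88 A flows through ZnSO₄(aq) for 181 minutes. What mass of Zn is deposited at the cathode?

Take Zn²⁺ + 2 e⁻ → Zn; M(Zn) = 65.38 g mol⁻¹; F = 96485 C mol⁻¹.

29.0 g

Q = I·t = 7.880 A × 10860 s = 85580 C.
n(e⁻) = Q/F = 85580 / 96485 = 0.8869 mol.
Zn²⁺ + 2 e⁻ → Zn, so n(Zn) = n(e⁻)/2 = 0.4435 mol.
m = n·M = 0.4435 × 65.38 = 29.0 g.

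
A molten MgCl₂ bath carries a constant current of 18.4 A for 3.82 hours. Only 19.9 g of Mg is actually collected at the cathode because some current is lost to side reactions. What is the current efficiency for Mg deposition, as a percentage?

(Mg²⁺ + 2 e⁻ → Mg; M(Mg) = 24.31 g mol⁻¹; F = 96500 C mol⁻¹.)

Q = I·t = 18.40 × 13752 = 253000 C; n(e⁻) = 253000/96500 = 2.622 mol.
Theoretical n(Mg) = n(e⁻)/2 = 1.311 mol, i.e. m_theo = 1.311 × 24.31 = 31.87 g.
Efficiency = m_actual / m_theo = 19.9 / 31.87 = 62.4 %.

62.4 %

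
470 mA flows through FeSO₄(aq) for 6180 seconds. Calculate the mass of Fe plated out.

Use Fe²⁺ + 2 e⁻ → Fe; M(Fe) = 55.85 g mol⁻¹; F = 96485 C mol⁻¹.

Q = I·t = 0.4700 A × 6180.0 s = 2905 C.
n(e⁻) = Q/F = 2905 / 96485 = 0.03010 mol.
Fe²⁺ + 2 e⁻ → Fe, so n(Fe) = n(e⁻)/2 = 0.01505 mol.
m = n·M = 0.01505 × 55.85 = 0.841 g.

0.841 g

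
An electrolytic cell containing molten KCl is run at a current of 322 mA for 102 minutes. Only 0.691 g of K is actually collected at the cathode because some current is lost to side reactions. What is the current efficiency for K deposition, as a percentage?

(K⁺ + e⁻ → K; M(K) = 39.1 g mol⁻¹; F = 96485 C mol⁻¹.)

86.5 %

Q = I·t = 0.3220 × 6120.0 = 1971 C; n(e⁻) = 1971/96485 = 0.02042 mol.
Theoretical n(K) = n(e⁻)/1 = 0.02042 mol, i.e. m_theo = 0.02042 × 39.1 = 0.7986 g.
Efficiency = m_actual / m_theo = 0.691 / 0.7986 = 86.5 %.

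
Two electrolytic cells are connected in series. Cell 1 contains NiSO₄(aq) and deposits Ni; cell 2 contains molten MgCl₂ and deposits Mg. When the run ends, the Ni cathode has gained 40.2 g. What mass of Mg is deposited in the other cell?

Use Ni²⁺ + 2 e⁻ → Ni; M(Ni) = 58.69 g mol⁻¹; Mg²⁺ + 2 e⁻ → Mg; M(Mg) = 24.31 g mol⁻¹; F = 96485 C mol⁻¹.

n(Ni) = 40.2 / 58.69 = 0.6850 mol.
Since Ni²⁺ + 2 e⁻ → Ni, n(e⁻) passed = 2 × 0.6850 = 1.370 mol.
Cells in series carry the same charge, so the same 1.370 mol of electrons passes through cell 2.
Mg²⁺ + 2 e⁻ → Mg, so n(Mg) = 1.370 / 2 = 0.6850 mol.
m(Mg) = 0.6850 × 24.31 = 16.7 g.

16.7 g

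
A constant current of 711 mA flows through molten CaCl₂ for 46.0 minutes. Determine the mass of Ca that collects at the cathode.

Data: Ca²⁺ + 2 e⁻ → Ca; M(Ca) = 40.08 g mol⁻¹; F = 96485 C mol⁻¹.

0.408 g

Q = I·t = 0.7110 A × 2760.0 s = 1962 C.
n(e⁻) = Q/F = 1962 / 96485 = 0.02034 mol.
Ca²⁺ + 2 e⁻ → Ca, so n(Ca) = n(e⁻)/2 = 0.01017 mol.
m = n·M = 0.01017 × 40.08 = 0.408 g.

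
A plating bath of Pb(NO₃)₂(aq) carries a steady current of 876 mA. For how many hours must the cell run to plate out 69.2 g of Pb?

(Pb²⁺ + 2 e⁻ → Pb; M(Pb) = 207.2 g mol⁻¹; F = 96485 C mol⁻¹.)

20.4 h

n(Pb) = m/M = 69.2 / 207.2 = 0.3340 mol.
Each Pb atom requires 2 electrons, so n(e⁻) = 2 × 0.3340 = 0.6680 mol.
Q = n(e⁻)·F = 0.6680 × 96485 = 64450 C.
t = Q/I = 64450 / 0.8760 A = 73570 s = 20.4 h.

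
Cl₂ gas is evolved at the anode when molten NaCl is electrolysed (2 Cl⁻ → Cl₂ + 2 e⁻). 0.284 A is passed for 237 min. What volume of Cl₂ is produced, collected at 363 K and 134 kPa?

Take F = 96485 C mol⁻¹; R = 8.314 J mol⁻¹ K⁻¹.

Q = I·t = 0.2840 A × 14220 s = 4038 C.
n(e⁻) = Q/F = 4038 / 96485 = 0.04186 mol.
2 electrons are transferred per Cl₂ molecule, so n(Cl₂) = 0.04186 / 2 = 0.02093 mol.
V = nRT/P = (0.02093 × 8.314 × 363) / (134 × 10³ Pa) = 4.71 × 10⁻⁴ m³ = 0.471 L.

0.471 L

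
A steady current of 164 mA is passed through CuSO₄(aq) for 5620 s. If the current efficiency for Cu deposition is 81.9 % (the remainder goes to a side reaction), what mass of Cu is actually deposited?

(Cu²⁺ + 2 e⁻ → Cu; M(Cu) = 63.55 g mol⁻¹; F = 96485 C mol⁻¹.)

Q = I·t = 0.1640 × 5620.0 = 921.7 C.
n(e⁻) = 921.7/96485 = 0.009553 mol; theoretically n(Cu) = 0.009553/2 = 0.004776 mol, m_theo = 0.3035 g.
At 81.9 % efficiency, m_actual = 0.819 × 0.3035 = 0.249 g.

0.249 g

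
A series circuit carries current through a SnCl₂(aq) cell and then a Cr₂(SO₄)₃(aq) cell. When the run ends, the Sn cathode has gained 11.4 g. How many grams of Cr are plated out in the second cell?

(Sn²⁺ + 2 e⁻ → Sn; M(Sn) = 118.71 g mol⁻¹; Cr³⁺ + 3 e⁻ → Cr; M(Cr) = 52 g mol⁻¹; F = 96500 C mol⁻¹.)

3.33 g

n(Sn) = 11.4 / 118.71 = 0.09603 mol.
Since Sn²⁺ + 2 e⁻ → Sn, n(e⁻) passed = 2 × 0.09603 = 0.1921 mol.
Cells in series carry the same charge, so the same 0.1921 mol of electrons passes through cell 2.
Cr³⁺ + 3 e⁻ → Cr, so n(Cr) = 0.1921 / 3 = 0.06402 mol.
m(Cr) = 0.06402 × 52 = 3.33 g.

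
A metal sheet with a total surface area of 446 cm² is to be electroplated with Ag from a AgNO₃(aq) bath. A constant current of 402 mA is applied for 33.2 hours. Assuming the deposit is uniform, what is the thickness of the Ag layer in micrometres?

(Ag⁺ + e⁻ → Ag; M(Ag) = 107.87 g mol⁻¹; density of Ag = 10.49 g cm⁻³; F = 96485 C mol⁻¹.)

115 μm

Q = I·t = 0.4020 × 119520 = 48050 C; n(e⁻) = 0.4980 mol.
n(Ag) = n(e⁻)/1 = 0.4980 mol, so m = 0.4980 × 107.87 = 53.72 g.
Volume = m/ρ = 53.72 / 10.49 = 5.121 cm³.
Thickness = V/A = 5.121 / 446 = 0.0115 cm = 115 μm.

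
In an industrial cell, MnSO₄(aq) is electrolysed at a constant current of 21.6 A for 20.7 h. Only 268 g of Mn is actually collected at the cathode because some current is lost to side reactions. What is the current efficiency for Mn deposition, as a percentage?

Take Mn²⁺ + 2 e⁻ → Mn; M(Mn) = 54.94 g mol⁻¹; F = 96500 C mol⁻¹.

58.5 %

Q = I·t = 21.60 × 74520 = 1610000 C; n(e⁻) = 1610000/96500 = 16.68 mol.
Theoretical n(Mn) = n(e⁻)/2 = 8.340 mol, i.e. m_theo = 8.340 × 54.94 = 458.2 g.
Efficiency = m_actual / m_theo = 268 / 458.2 = 58.5 %.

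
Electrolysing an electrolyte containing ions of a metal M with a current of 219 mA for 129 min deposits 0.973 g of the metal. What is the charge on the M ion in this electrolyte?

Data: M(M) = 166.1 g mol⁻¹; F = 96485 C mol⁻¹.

Q = I·t = 0.2190 A × 7740.0 s = 1695 C, so n(e⁻) = 1695/96485 = 0.01757 mol.
n(M) deposited = 0.973 / 166.1 = 0.005858 mol.
Electrons per atom = n(e⁻)/n(M) = 0.01757 / 0.005858 = 3.00 ≈ 3, so the ion is M³⁺.

+3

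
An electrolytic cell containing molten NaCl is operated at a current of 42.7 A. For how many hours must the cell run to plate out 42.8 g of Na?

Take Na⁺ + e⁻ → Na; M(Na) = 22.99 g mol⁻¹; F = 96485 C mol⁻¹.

1.17 h

n(Na) = m/M = 42.8 / 22.99 = 1.862 mol.
Each Na atom requires 1 electron, so n(e⁻) = 1 × 1.862 = 1.862 mol.
Q = n(e⁻)·F = 1.862 × 96485 = 179600 C.
t = Q/I = 179600 / 42.70 A = 4207 s = 1.17 h.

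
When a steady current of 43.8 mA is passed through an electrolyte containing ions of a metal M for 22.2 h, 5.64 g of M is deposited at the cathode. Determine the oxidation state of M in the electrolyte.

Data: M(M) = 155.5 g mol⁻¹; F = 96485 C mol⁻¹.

Q = I·t = 0.04380 A × 79920 s = 3500 C, so n(e⁻) = 3500/96485 = 0.03628 mol.
n(M) deposited = 5.64 / 155.5 = 0.03627 mol.
Electrons per atom = n(e⁻)/n(M) = 0.03628 / 0.03627 = 1.00 ≈ 1, so the ion is M⁺.

+1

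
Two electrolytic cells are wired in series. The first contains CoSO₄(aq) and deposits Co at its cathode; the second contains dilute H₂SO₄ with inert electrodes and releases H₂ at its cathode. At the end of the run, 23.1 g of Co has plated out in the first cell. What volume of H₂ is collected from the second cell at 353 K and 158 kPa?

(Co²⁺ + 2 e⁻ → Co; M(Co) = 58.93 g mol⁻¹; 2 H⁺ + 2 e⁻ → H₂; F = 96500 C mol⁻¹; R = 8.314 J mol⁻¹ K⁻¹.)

n(Co) = 23.1 / 58.93 = 0.3920 mol, so n(e⁻) = 2 × 0.3920 = 0.7840 mol.
The cells are in series, so the same 0.7840 mol of electrons passes through the second cell.
2 H⁺ + 2 e⁻ → H₂ — 2 mol e⁻ per mol H₂, so n(H₂) = 0.7840/2 = 0.3920 mol.
V = nRT/P = (0.3920 × 8.314 × 353) / (158 × 10³) = 0.00728 m³ = 7.28 L.

7.28 L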